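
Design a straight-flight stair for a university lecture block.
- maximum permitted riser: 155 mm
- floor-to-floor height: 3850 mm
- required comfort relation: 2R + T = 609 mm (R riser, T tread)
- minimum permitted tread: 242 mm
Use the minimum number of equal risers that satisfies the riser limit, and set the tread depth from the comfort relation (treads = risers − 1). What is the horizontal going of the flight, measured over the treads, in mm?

7224 mm

3850 / 155 = 24.84, so 25 risers are needed.
R = 3850 ÷ 25 = 154 mm.
T = 609 − 2·154 = 301 mm, which satisfies the 242 mm minimum.
Treads = 25 − 1 = 24; going = 24 × 301 = 7224 mm.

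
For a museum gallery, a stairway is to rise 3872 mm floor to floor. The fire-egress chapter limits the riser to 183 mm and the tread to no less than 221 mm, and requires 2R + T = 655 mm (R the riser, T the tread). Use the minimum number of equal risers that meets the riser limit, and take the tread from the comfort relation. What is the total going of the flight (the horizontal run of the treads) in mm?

⌈3872/183⌉ = 22 risers.
Each riser is 3872/22 = 176 mm (≤ 183 mm).
From 2R + T = 655: T = 655 − 352 = 303 mm.
22 risers give 21 treads; going = 21 × 303 = 6363 mm.

6363 mm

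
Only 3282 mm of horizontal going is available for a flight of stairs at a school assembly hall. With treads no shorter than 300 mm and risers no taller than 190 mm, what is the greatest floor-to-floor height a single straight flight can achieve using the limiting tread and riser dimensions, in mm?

2090 mm

Treads that fit: ⌊3282 / 300⌋ = 10.
Risers = treads + 1 = 11.
Maximum height = 11 × 190 = 2090 mm.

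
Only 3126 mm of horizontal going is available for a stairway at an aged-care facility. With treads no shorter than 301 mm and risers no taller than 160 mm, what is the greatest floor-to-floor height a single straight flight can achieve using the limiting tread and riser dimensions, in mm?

3126 / 301 = 10.39, so 10 treads fit.
Risers = treads + 1 = 11.
Maximum height = 11 × 160 = 1760 mm.

1760 mm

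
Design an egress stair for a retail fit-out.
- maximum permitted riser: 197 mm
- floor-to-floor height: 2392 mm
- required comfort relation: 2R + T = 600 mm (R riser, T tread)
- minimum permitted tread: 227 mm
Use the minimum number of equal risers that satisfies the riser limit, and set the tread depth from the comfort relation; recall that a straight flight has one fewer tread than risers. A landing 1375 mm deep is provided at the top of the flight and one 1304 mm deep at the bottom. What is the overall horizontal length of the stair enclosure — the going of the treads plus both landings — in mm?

2392 / 197 = 12.142 → round up to 13 risers.
R = 2392 ÷ 13 = 184 mm.
T = 600 − 2·184 = 232 mm, which satisfies the 227 mm minimum.
Treads = 13 − 1 = 12; going = 12 × 232 = 2784 mm.
Enclosure = 2784 + 1375 + 1304 = 5463 mm.

5463 mm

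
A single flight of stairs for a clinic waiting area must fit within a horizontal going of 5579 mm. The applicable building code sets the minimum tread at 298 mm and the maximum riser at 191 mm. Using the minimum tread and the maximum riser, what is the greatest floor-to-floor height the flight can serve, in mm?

3629 mm

5579 / 298 = 18.72, so 18 treads fit.
Risers = treads + 1 = 19.
Maximum height = 19 × 191 = 3629 mm.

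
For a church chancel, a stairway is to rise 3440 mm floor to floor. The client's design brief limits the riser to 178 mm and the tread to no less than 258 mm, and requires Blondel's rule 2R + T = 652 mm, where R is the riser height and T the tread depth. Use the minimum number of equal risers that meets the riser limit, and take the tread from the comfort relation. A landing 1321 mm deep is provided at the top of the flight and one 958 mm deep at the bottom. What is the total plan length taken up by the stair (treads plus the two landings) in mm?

8131 mm

⌈3440/178⌉ = 20 risers.
R = 3440 ÷ 20 = 172 mm.
T = 652 − 2·172 = 308 mm, which satisfies the 258 mm minimum.
Treads = 20 − 1 = 19; going = 19 × 308 = 5852 mm.
Enclosure = 5852 + 1321 + 958 = 8131 mm.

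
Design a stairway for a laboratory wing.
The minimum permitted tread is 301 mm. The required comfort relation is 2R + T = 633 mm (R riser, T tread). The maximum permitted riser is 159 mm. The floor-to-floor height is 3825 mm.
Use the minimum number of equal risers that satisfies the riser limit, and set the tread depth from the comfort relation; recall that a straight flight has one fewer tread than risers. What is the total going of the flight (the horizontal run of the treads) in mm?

3825 / 159 = 24.06, so 25 risers are needed.
Each riser is 3825/25 = 153 mm (≤ 159 mm).
From 2R + T = 633: T = 633 − 306 = 327 mm.
Going = (25 − 1) × 327 = 7848 mm.

7848 mm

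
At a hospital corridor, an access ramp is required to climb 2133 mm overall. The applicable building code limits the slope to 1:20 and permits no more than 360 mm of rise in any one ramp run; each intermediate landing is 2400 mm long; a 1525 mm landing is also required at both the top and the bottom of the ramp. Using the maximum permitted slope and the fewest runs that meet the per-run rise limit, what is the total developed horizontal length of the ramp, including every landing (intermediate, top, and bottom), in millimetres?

⌈2133/360⌉ = 6 ramp runs. That means 5 intermediate landings.
Horizontal run for 2133 mm of rise at 1:20 is 2133 × 20 = 42660 mm.
Intermediate landings: 5 × 2400 = 12000 mm.
Top and bottom landings: 2 × 1525 = 3050 mm.
Total = 42660 + 12000 + 3050 = 57710 mm.

57710 mm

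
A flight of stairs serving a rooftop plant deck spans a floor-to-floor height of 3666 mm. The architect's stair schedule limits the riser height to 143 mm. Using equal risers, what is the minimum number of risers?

⌈3666/143⌉ = 26 risers.

26 risers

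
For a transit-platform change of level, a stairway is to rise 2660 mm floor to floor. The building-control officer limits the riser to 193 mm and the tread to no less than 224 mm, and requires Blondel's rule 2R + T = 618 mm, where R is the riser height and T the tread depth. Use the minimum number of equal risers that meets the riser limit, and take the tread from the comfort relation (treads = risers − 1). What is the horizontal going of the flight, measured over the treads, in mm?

3094 mm

2660 / 193 = 13.78, so 14 risers are needed.
Each riser is 2660/14 = 190 mm (≤ 193 mm).
Tread T = 618 − 2 × 190 = 238 mm (≥ 224 mm).
Treads = 14 − 1 = 13; going = 13 × 238 = 3094 mm.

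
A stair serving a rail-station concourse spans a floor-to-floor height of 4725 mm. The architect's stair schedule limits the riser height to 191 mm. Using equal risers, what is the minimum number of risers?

⌈4725/191⌉ = 25 risers.

25 risers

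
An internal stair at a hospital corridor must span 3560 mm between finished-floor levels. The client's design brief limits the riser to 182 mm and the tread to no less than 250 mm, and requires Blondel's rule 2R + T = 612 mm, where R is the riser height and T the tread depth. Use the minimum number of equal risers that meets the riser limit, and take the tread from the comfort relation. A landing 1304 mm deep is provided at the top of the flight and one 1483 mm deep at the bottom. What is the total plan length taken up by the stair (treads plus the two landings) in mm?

7651 mm

3560 / 182 = 19.56, so 20 risers are needed.
Each riser is 3560/20 = 178 mm (≤ 182 mm).
From 2R + T = 612: T = 612 − 356 = 256 mm.
20 risers give 19 treads; going = 19 × 256 = 4864 mm.
Add landings: 4864 + 1304 + 1483 = 7651 mm.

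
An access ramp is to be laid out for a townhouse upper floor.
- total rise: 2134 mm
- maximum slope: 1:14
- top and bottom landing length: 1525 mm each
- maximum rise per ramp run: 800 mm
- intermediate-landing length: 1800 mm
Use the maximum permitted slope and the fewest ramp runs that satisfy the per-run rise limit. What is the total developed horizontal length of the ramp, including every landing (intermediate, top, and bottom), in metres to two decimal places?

At most 800 each: 2134/800 = 2.67, giving 3 ramp runs. That means 2 intermediate landings.
Horizontal run for 2134 mm of rise at 1:14 is 2134 × 14 = 29876 mm.
2 intermediate landings contribute 2 × 1800 = 3600 mm.
Top and bottom landings: 2 × 1525 = 3050 mm.
Total = 29876 + 3600 + 3050 = 36526 mm.
= 36.53 m.

36.53 m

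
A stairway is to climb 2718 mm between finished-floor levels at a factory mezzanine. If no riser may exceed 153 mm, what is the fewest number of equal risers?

⌈2718/153⌉ = 18 risers.

18 risers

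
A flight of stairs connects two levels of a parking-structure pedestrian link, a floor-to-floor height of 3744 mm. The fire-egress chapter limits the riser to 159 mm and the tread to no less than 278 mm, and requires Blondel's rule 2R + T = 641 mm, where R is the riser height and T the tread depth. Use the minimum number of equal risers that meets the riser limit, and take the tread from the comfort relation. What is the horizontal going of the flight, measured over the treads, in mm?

7567 mm

At most 159 each: 3744/159 = 23.55, giving 24 risers.
Each riser is 3744/24 = 156 mm (≤ 159 mm).
T = 641 − 2·156 = 329 mm, which satisfies the 278 mm minimum.
24 risers give 23 treads; going = 23 × 329 = 7567 mm.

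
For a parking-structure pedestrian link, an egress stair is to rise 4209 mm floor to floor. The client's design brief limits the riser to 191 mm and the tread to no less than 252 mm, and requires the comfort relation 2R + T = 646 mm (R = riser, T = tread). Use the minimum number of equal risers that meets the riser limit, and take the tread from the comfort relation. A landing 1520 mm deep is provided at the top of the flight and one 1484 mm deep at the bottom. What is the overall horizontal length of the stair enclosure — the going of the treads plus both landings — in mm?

9164 mm

4209 / 191 = 22.037 → round up to 23 risers.
Riser R = 4209 / 23 = 183 mm, within the 191 mm limit.
From 2R + T = 646: T = 646 − 366 = 280 mm.
Going = (23 − 1) × 280 = 6160 mm.
Add landings: 6160 + 1520 + 1484 = 9164 mm.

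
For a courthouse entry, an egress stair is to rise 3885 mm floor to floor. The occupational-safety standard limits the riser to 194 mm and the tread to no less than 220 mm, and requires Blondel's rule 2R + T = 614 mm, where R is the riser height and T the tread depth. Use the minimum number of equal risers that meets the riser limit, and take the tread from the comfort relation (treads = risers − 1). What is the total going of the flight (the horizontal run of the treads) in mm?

3885 / 194 = 20.026 → round up to 21 risers.
Each riser is 3885/21 = 185 mm (≤ 194 mm).
Tread T = 614 − 2 × 185 = 244 mm (≥ 220 mm).
Treads = 21 − 1 = 20; going = 20 × 244 = 4880 mm.

4880 mm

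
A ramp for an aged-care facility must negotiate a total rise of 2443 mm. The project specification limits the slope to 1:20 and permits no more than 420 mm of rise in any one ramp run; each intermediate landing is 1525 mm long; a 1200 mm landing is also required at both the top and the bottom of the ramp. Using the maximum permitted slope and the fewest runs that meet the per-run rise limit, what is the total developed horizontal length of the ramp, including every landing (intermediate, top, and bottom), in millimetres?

At most 420 each: 2443/420 = 5.82, giving 6 ramp runs. That means 5 intermediate landings.
Ramp run (horizontal) at 1:20: 2443 × 20 = 48860 mm.
5 intermediate landings contribute 5 × 1525 = 7625 mm.
Top and bottom landings: 2 × 1200 = 2400 mm.
Total = 48860 + 7625 + 2400 = 58885 mm.

58885 mm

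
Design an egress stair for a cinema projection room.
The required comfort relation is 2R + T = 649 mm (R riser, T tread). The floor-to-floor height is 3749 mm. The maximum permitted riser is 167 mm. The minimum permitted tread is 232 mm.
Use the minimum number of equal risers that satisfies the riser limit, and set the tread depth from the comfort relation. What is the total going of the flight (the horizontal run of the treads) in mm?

7106 mm

⌈3749/167⌉ = 23 risers.
R = 3749 ÷ 23 = 163 mm.
Tread T = 649 − 2 × 163 = 323 mm (≥ 232 mm).
23 risers give 22 treads; going = 22 × 323 = 7106 mm.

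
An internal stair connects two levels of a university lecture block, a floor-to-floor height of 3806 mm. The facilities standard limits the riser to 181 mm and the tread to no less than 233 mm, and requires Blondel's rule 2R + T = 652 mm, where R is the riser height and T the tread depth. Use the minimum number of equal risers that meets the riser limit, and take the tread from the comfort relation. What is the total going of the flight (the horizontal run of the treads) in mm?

6426 mm

At most 181 each: 3806/181 = 21.03, giving 22 risers.
Each riser is 3806/22 = 173 mm (≤ 181 mm).
T = 652 − 2·173 = 306 mm, which satisfies the 233 mm minimum.
Going = (22 − 1) × 306 = 6426 mm.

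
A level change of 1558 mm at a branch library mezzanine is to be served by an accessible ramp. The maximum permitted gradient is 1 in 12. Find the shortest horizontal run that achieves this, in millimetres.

18696 mm

Run = rise × 12 = 1558 × 12 = 18696 mm.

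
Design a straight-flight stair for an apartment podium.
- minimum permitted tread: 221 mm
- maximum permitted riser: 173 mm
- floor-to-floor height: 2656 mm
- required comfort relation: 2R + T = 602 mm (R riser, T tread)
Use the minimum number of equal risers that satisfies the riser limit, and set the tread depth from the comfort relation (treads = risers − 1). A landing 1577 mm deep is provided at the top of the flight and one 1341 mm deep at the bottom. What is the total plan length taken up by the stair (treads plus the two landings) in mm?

2656 / 173 = 15.35, so 16 risers are needed.
Riser R = 2656 / 16 = 166 mm, within the 173 mm limit.
Tread T = 602 − 2 × 166 = 270 mm (≥ 221 mm).
Treads = 16 − 1 = 15; going = 15 × 270 = 4050 mm.
Enclosure = 4050 + 1577 + 1341 = 6968 mm.

6968 mm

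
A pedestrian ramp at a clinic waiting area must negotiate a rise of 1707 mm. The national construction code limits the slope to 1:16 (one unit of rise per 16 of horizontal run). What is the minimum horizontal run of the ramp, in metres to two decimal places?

27.31 m

At 1:16 the run is 16 × 1707 = 27312 mm.
27312 mm = 27.31 m.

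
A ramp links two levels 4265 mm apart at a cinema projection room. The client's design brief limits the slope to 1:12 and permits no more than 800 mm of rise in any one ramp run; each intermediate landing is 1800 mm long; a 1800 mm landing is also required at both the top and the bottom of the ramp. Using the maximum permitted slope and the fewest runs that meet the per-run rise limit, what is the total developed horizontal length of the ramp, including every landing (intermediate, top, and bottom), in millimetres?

⌈4265/800⌉ = 6 ramp runs. That means 5 intermediate landings.
Horizontal run for 4265 mm of rise at 1:12 is 4265 × 12 = 51180 mm.
5 intermediate landings contribute 5 × 1800 = 9000 mm.
Top and bottom landings: 2 × 1800 = 3600 mm.
Total = 51180 + 9000 + 3600 = 63780 mm.

63780 mm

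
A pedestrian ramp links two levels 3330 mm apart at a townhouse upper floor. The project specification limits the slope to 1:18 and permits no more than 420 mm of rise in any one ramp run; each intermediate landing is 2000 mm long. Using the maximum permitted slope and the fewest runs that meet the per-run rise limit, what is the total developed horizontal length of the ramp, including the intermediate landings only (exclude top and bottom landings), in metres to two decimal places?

3330 / 420 = 7.93, so 8 ramp runs are needed. That means 7 intermediate landings.
Ramp run (horizontal) at 1:18: 3330 × 18 = 59940 mm.
7 intermediate landings contribute 7 × 2000 = 14000 mm.
Total developed length = 59940 + 14000 = 73940 mm.
= 73.94 m.

73.94 m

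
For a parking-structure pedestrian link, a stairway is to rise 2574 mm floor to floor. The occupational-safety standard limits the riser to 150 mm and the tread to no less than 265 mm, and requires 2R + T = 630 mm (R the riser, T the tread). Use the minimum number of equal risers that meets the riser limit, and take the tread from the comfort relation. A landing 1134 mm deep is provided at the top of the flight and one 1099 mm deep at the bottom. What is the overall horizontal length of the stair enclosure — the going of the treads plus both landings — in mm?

2574 / 150 = 17.16, so 18 risers are needed.
Each riser is 2574/18 = 143 mm (≤ 150 mm).
Tread T = 630 − 2 × 143 = 344 mm (≥ 265 mm).
Treads = 18 − 1 = 17; going = 17 × 344 = 5848 mm.
Enclosure = 5848 + 1134 + 1099 = 8081 mm.

8081 mm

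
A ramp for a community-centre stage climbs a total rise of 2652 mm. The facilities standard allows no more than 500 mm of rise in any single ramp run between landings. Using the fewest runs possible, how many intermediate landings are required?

5 intermediate landings

⌈2652/500⌉ = 6 ramp runs.
6 runs are separated by 5 intermediate landings.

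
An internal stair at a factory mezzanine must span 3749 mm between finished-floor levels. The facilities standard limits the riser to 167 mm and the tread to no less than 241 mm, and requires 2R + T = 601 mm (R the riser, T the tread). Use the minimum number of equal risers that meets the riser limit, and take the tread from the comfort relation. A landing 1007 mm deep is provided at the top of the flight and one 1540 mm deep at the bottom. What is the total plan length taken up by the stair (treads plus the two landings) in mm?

8597 mm

3749 / 167 = 22.449 → round up to 23 risers.
R = 3749 ÷ 23 = 163 mm.
From 2R + T = 601: T = 601 − 326 = 275 mm.
23 risers give 22 treads; going = 22 × 275 = 6050 mm.
Add landings: 6050 + 1007 + 1540 = 8597 mm.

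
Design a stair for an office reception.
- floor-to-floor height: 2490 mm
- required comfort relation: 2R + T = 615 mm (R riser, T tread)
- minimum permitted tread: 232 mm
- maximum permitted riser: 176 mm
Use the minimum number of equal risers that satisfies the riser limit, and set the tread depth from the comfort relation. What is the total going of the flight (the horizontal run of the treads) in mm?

3962 mm

At most 176 each: 2490/176 = 14.15, giving 15 risers.
Each riser is 2490/15 = 166 mm (≤ 176 mm).
T = 615 − 2·166 = 283 mm, which satisfies the 232 mm minimum.
15 risers give 14 treads; going = 14 × 283 = 3962 mm.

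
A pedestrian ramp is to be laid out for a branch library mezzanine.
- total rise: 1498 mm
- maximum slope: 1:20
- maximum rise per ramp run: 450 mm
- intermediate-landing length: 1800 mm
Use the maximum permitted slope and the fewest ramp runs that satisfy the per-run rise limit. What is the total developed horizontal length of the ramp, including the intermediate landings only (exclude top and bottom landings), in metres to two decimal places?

At most 450 each: 1498/450 = 3.33, giving 4 ramp runs. That means 3 intermediate landings.
Horizontal run for 1498 mm of rise at 1:20 is 1498 × 20 = 29960 mm.
Intermediate landings: 3 × 1800 = 5400 mm.
Total developed length = 29960 + 5400 = 35360 mm.
= 35.36 m.

35.36 m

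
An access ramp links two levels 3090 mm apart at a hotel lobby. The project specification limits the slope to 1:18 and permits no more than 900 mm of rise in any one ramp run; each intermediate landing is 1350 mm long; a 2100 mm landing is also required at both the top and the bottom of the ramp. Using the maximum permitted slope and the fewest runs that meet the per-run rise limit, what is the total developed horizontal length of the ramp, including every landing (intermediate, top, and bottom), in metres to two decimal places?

63.87 m

⌈3090/900⌉ = 4 ramp runs. That means 3 intermediate landings.
Horizontal run for 3090 mm of rise at 1:18 is 3090 × 18 = 55620 mm.
3 intermediate landings contribute 3 × 1350 = 4050 mm.
Top and bottom landings: 2 × 2100 = 4200 mm.
Total = 55620 + 4050 + 4200 = 63870 mm.
= 63.87 m.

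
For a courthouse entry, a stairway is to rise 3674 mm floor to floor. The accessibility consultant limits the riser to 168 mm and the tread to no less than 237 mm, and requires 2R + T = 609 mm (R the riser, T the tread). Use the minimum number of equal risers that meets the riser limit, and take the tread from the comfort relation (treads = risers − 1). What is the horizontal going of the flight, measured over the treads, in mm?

⌈3674/168⌉ = 22 risers.
R = 3674 ÷ 22 = 167 mm.
From 2R + T = 609: T = 609 − 334 = 275 mm.
Going = (22 − 1) × 275 = 5775 mm.

5775 mm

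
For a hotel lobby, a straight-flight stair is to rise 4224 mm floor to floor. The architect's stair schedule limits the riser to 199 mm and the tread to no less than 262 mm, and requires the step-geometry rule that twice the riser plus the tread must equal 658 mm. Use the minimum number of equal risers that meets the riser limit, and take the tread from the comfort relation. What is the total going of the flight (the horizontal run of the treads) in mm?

4224 / 199 = 21.23, so 22 risers are needed.
Each riser is 4224/22 = 192 mm (≤ 199 mm).
Tread T = 658 − 2 × 192 = 274 mm (≥ 262 mm).
Going = (22 − 1) × 274 = 5754 mm.

5754 mm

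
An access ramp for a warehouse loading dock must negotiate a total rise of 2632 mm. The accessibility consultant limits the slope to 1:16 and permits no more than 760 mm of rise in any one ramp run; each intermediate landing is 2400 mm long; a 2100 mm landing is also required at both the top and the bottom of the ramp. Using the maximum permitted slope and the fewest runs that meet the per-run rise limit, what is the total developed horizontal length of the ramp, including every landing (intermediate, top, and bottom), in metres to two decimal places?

53.51 m

2632 / 760 = 3.46, so 4 ramp runs are needed. That means 3 intermediate landings.
Ramp run (horizontal) at 1:16: 2632 × 16 = 42112 mm.
Intermediate landings: 3 × 2400 = 7200 mm.
Top and bottom landings: 2 × 2100 = 4200 mm.
Total = 42112 + 7200 + 4200 = 53512 mm.
= 53.51 m.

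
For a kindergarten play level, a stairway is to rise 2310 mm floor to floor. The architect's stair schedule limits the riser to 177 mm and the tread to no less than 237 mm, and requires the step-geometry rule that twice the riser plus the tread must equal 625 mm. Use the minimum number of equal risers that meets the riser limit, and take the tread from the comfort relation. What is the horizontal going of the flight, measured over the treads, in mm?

2310 / 177 = 13.051 → round up to 14 risers.
Riser R = 2310 / 14 = 165 mm, within the 177 mm limit.
Tread T = 625 − 2 × 165 = 295 mm (≥ 237 mm).
14 risers give 13 treads; going = 13 × 295 = 3835 mm.

3835 mm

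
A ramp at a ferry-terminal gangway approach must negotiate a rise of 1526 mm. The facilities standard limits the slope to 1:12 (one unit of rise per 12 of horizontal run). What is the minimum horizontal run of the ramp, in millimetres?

At 1:12 the run is 12 × 1526 = 18312 mm.

18312 mm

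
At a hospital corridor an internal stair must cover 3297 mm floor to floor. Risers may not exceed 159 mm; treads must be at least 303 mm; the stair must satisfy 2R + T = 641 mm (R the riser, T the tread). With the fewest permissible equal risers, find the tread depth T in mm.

3297 / 159 = 20.74, so 21 risers are needed.
R = 3297 ÷ 21 = 157 mm.
Tread T = 641 − 2 × 157 = 327 mm (≥ 303 mm).

327 mm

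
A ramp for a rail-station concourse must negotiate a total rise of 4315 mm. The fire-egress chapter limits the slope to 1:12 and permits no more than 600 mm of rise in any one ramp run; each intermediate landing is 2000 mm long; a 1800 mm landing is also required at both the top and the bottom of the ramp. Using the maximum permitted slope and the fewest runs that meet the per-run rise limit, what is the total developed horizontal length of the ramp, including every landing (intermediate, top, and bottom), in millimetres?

69380 mm

⌈4315/600⌉ = 8 ramp runs. That means 7 intermediate landings.
Horizontal run for 4315 mm of rise at 1:12 is 4315 × 12 = 51780 mm.
Intermediate landings: 7 × 2000 = 14000 mm.
Top and bottom landings: 2 × 1800 = 3600 mm.
Total = 51780 + 14000 + 3600 = 69380 mm.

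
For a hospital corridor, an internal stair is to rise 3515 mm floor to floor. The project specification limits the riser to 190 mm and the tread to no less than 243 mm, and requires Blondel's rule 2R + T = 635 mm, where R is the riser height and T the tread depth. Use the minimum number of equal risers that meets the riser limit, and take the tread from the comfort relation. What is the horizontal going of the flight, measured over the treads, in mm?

3515 / 190 = 18.50, so 19 risers are needed.
Each riser is 3515/19 = 185 mm (≤ 190 mm).
Tread T = 635 − 2 × 185 = 265 mm (≥ 243 mm).
Going = (19 − 1) × 265 = 4770 mm.

4770 mm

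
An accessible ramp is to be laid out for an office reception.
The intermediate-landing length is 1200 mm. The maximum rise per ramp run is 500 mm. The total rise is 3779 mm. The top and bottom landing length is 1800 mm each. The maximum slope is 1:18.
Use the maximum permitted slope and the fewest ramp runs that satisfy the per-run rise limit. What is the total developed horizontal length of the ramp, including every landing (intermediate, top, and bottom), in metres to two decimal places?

80.02 m

At most 500 each: 3779/500 = 7.56, giving 8 ramp runs. That means 7 intermediate landings.
Ramp run (horizontal) at 1:18: 3779 × 18 = 68022 mm.
7 intermediate landings contribute 7 × 1200 = 8400 mm.
Top and bottom landings: 2 × 1800 = 3600 mm.
Total = 68022 + 8400 + 3600 = 80022 mm.
= 80.02 m.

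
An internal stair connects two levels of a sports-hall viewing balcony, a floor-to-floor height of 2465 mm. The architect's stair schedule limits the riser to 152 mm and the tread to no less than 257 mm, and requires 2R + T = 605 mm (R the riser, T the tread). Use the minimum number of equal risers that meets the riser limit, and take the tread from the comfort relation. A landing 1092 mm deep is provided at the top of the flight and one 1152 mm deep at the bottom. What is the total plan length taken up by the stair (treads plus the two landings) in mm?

⌈2465/152⌉ = 17 risers.
Each riser is 2465/17 = 145 mm (≤ 152 mm).
From 2R + T = 605: T = 605 − 290 = 315 mm.
Going = (17 − 1) × 315 = 5040 mm.
Enclosure = 5040 + 1092 + 1152 = 7284 mm.

7284 mm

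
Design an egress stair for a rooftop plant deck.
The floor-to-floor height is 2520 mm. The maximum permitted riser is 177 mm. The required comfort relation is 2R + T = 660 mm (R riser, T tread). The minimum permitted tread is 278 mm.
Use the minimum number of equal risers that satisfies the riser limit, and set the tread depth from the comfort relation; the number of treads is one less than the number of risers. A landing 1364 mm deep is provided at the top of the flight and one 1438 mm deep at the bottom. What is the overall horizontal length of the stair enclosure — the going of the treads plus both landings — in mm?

At most 177 each: 2520/177 = 14.24, giving 15 risers.
R = 2520 ÷ 15 = 168 mm.
T = 660 − 2·168 = 324 mm, which satisfies the 278 mm minimum.
Going = (15 − 1) × 324 = 4536 mm.
Enclosure = 4536 + 1364 + 1438 = 7338 mm.

7338 mm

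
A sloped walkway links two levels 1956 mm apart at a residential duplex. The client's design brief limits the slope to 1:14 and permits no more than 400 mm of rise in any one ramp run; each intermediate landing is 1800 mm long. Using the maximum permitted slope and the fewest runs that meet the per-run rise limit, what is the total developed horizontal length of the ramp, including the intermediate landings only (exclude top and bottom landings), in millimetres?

1956 / 400 = 4.890 → round up to 5 ramp runs. That means 4 intermediate landings.
Horizontal run for 1956 mm of rise at 1:14 is 1956 × 14 = 27384 mm.
4 intermediate landings contribute 4 × 1800 = 7200 mm.
Developed length = 27384 + 7200 = 34584 mm.

34584 mm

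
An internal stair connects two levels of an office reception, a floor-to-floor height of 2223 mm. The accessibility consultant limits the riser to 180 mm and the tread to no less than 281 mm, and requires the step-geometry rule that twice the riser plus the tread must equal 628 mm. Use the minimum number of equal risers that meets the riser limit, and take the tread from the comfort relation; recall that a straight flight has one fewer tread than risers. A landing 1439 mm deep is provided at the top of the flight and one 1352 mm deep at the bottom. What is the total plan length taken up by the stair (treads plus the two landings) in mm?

At most 180 each: 2223/180 = 12.35, giving 13 risers.
Each riser is 2223/13 = 171 mm (≤ 180 mm).
From 2R + T = 628: T = 628 − 342 = 286 mm.
Going = (13 − 1) × 286 = 3432 mm.
Add landings: 3432 + 1439 + 1352 = 6223 mm.

6223 mm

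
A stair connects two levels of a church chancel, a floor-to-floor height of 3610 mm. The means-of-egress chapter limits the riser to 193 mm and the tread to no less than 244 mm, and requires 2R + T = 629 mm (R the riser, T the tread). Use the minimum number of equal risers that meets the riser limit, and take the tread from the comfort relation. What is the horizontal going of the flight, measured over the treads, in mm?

4482 mm

3610 / 193 = 18.705 → round up to 19 risers.
Each riser is 3610/19 = 190 mm (≤ 193 mm).
From 2R + T = 629: T = 629 − 380 = 249 mm.
19 risers give 18 treads; going = 18 × 249 = 4482 mm.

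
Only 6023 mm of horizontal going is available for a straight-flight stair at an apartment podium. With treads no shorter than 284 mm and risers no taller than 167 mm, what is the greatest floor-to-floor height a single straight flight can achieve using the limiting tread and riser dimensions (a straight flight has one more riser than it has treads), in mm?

6023 / 284 = 21.21, so 21 treads fit.
Risers = treads + 1 = 22.
Maximum height = 22 × 167 = 3674 mm.

3674 mm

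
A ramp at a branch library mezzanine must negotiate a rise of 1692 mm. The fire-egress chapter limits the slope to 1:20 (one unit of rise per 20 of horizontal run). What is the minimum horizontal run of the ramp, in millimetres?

Run = rise × 20 = 1692 × 20 = 33840 mm.

33840 mm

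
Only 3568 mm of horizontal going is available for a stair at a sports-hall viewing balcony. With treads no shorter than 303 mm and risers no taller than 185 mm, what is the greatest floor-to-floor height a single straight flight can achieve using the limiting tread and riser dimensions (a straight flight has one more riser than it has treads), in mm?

Treads that fit: ⌊3568 / 303⌋ = 11.
Risers = treads + 1 = 12.
Maximum height = 12 × 185 = 2220 mm.

2220 mm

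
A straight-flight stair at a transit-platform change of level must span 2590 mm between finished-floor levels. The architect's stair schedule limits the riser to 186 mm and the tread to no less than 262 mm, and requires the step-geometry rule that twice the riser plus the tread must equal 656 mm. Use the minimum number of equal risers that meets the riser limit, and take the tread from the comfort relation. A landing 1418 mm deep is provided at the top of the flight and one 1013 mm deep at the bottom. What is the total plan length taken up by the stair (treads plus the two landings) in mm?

⌈2590/186⌉ = 14 risers.
R = 2590 ÷ 14 = 185 mm.
T = 656 − 2·185 = 286 mm, which satisfies the 262 mm minimum.
14 risers give 13 treads; going = 13 × 286 = 3718 mm.
Add landings: 3718 + 1418 + 1013 = 6149 mm.

6149 mm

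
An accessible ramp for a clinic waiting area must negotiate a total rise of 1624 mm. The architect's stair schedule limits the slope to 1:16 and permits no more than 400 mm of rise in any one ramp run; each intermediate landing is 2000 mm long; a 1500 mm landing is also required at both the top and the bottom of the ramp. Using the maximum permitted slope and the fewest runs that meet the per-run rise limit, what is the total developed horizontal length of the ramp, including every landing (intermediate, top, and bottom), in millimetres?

At most 400 each: 1624/400 = 4.06, giving 5 ramp runs. That means 4 intermediate landings.
Horizontal run for 1624 mm of rise at 1:16 is 1624 × 16 = 25984 mm.
Intermediate landings: 4 × 2000 = 8000 mm.
Top and bottom landings: 2 × 1500 = 3000 mm.
Total = 25984 + 8000 + 3000 = 36984 mm.

36984 mm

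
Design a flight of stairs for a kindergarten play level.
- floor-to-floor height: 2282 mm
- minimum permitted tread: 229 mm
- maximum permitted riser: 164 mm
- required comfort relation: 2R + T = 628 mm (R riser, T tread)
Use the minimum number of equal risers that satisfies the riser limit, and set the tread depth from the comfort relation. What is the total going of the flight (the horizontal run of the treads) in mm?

2282 / 164 = 13.915 → round up to 14 risers.
R = 2282 ÷ 14 = 163 mm.
From 2R + T = 628: T = 628 − 326 = 302 mm.
14 risers give 13 treads; going = 13 × 302 = 3926 mm.

3926 mm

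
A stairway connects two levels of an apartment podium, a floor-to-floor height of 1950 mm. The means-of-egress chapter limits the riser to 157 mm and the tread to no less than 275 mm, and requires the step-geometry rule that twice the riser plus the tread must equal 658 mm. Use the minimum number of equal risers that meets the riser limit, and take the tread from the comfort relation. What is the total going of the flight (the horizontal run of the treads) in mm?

4296 mm

⌈1950/157⌉ = 13 risers.
Riser R = 1950 / 13 = 150 mm, within the 157 mm limit.
Tread T = 658 − 2 × 150 = 358 mm (≥ 275 mm).
Treads = 13 − 1 = 12; going = 12 × 358 = 4296 mm.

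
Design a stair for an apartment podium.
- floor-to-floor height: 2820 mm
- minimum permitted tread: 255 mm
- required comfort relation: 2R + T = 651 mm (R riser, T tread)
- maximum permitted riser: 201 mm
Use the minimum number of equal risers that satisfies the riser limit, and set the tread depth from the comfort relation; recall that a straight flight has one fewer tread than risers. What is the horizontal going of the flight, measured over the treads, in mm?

At most 201 each: 2820/201 = 14.03, giving 15 risers.
R = 2820 ÷ 15 = 188 mm.
Tread T = 651 − 2 × 188 = 275 mm (≥ 255 mm).
Treads = 15 − 1 = 14; going = 14 × 275 = 3850 mm.

3850 mm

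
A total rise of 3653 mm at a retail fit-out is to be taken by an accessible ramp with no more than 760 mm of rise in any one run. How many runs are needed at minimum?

3653 / 760 = 4.81, so 5 ramp runs are needed.

5 runs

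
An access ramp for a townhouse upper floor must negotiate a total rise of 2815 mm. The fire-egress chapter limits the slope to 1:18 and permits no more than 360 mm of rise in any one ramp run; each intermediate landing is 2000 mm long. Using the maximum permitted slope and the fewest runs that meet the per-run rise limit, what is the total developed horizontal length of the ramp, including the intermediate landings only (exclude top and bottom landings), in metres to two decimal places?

64.67 m

2815 / 360 = 7.82, so 8 ramp runs are needed. That means 7 intermediate landings.
Ramp run (horizontal) at 1:18: 2815 × 18 = 50670 mm.
Intermediate landings: 7 × 2000 = 14000 mm.
Total developed length = 50670 + 14000 = 64670 mm.
= 64.67 m.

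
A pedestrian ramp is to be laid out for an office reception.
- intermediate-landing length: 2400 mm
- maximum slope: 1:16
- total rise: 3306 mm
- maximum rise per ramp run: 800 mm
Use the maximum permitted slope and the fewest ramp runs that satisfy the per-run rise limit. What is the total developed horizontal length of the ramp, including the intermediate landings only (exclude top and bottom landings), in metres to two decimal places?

⌈3306/800⌉ = 5 ramp runs. That means 4 intermediate landings.
Horizontal run for 3306 mm of rise at 1:16 is 3306 × 16 = 52896 mm.
Intermediate landings: 4 × 2400 = 9600 mm.
Total developed length = 52896 + 9600 = 62496 mm.
= 62.50 m.

62.50 m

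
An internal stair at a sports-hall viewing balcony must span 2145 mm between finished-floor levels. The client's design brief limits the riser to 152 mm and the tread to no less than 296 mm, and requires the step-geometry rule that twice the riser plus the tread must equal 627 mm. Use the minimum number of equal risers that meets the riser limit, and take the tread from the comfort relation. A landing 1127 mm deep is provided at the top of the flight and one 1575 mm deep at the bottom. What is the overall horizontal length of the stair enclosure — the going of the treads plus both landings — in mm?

At most 152 each: 2145/152 = 14.11, giving 15 risers.
R = 2145 ÷ 15 = 143 mm.
T = 627 − 2·143 = 341 mm, which satisfies the 296 mm minimum.
Treads = 15 − 1 = 14; going = 14 × 341 = 4774 mm.
Add landings: 4774 + 1127 + 1575 = 7476 mm.

7476 mm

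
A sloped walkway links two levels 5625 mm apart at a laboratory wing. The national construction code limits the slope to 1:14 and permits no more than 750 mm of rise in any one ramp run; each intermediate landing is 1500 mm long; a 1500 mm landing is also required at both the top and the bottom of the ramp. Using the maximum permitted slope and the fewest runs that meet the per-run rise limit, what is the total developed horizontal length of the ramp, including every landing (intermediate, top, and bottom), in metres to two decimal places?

92.25 m

5625 / 750 = 7.500 → round up to 8 ramp runs. That means 7 intermediate landings.
Horizontal run for 5625 mm of rise at 1:14 is 5625 × 14 = 78750 mm.
Intermediate landings: 7 × 1500 = 10500 mm.
Top and bottom landings: 2 × 1500 = 3000 mm.
Total = 78750 + 10500 + 3000 = 92250 mm.
= 92.25 m.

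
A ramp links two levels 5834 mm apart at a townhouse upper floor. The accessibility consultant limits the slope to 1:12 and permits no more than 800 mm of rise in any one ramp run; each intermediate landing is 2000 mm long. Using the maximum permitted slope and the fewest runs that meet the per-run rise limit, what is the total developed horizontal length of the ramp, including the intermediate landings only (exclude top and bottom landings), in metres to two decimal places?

84.01 m

5834 / 800 = 7.29, so 8 ramp runs are needed. That means 7 intermediate landings.
Ramp run (horizontal) at 1:12: 5834 × 12 = 70008 mm.
Intermediate landings: 7 × 2000 = 14000 mm.
Total developed length = 70008 + 14000 = 84008 mm.
= 84.01 m.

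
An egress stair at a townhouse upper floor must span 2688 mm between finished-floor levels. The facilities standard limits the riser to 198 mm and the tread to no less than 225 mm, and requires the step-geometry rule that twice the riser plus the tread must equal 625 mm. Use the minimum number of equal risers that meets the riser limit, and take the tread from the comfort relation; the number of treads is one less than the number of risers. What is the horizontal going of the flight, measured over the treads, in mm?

2688 / 198 = 13.58, so 14 risers are needed.
Riser R = 2688 / 14 = 192 mm, within the 198 mm limit.
T = 625 − 2·192 = 241 mm, which satisfies the 225 mm minimum.
Treads = 14 − 1 = 13; going = 13 × 241 = 3133 mm.

3133 mm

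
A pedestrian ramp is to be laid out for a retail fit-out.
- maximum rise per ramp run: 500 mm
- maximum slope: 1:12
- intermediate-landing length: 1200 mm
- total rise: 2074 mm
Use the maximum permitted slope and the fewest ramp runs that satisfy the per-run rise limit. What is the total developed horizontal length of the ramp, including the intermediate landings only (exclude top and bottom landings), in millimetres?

29688 mm

2074 / 500 = 4.148 → round up to 5 ramp runs. That means 4 intermediate landings.
Horizontal run for 2074 mm of rise at 1:12 is 2074 × 12 = 24888 mm.
4 intermediate landings contribute 4 × 1200 = 4800 mm.
Developed length = 24888 + 4800 = 29688 mm.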